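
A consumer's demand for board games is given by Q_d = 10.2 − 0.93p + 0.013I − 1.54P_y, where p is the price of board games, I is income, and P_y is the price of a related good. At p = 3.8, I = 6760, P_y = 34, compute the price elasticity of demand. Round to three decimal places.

Q_d = 10.2 − 0.93(3.8) + 0.013(6760) − 1.54(34) = 10.2 − 3.534 + 87.88 − 52.36 = 42.186.
∂Q_d/∂p = −0.93, so E_p = (−0.93)·(3.8/42.186) ≈ -0.084.
|E_p| < 1: demand is inelastic.

-0.084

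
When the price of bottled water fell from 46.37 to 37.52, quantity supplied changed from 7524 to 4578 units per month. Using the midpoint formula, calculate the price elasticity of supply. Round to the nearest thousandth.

%Δq = (4578 − 7524)/[(7524 + 4578)/2] = -2946/6051 ≈ -0.4869.
%Δp = (37.52 − 46.37)/[(46.37 + 37.52)/2] = -8.85/41.945 ≈ -0.2110.
Arc elasticity E = %Δq/%Δp ≈ -0.4869/-0.2110 ≈ 2.308.
|E| > 1: supply is elastic over this range.

2.308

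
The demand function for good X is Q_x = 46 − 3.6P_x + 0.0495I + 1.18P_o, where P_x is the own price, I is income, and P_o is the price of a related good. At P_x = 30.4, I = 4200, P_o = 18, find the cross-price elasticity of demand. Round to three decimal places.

0.128

First evaluate Q_x: 46 − 3.6(30.4) + 0.0495(4200) + 1.18(18) = 46 − 109.44 + 207.9 + 21.24 = 165.7.
∂Q_x/∂P_o = +1.18, so E_xy = 1.18·(18/165.7) ≈ 0.128.
E_xy > 0: the goods are substitutes.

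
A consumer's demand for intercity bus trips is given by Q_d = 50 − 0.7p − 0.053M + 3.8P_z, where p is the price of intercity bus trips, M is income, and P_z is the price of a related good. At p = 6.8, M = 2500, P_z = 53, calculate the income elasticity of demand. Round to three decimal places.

Q_d = 50 − 0.7(6.8) − 0.053(2500) + 3.8(53) = 50 − 4.76 − 132.5 + 201.4 = 114.14.
∂Q_d/∂M = −0.053, so E_I = -0.053·(2500/114.14) ≈ -1.161.
E_I < 0: inferior good.

-1.161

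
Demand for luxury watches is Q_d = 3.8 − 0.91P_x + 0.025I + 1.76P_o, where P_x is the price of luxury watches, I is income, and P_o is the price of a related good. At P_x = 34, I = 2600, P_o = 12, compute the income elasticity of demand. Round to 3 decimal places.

Evaluating quantity at (P_x, I, P_o) gives Q_d = 3.8 − 0.91(34) + 0.025(2600) + 1.76(12) = 3.8 − 30.94 + 65 + 21.12 = 58.98.
∂Q_d/∂I = +0.025, so E_I = 0.025·(2600/58.98) ≈ 1.102.
E_I > 1: normal good (luxury).

1.102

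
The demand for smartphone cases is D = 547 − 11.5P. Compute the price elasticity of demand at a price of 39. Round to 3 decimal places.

-4.553

At P = 39, D = 98.5.
dD/dP = −11.5.
Point elasticity E = (dD/dP)·(P/D) = -11.5 × 39/98.5 ≈ -4.553.
|E| > 1, so demand is elastic at this price.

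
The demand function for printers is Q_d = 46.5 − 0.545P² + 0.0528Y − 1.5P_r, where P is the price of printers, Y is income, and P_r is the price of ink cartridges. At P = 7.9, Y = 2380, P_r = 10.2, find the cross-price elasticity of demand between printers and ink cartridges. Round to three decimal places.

Substituting, Q_d = 46.5 − 0.545(7.9)² + 0.0528(2380) − 1.5(10.2) = 46.5 − 34.0135 + 125.664 − 15.3 = 122.8506.
∂Q_d/∂P_r = −1.5, so E_xy = -1.5·(10.2/122.8506) ≈ -0.125.
E_xy < 0: the goods are complements.

-0.125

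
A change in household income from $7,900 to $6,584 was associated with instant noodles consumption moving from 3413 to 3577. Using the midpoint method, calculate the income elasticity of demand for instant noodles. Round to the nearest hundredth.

-0.26

%ΔQ = (3577 − 3413)/[(3413+3577)/2] = 164/3495 ≈ 0.0469.
%ΔI = (6,584 − 7,900)/[(7,900+6,584)/2] = -1316/7242 ≈ -0.1817.
E_I = %ΔQ/%ΔI ≈ -0.26.
E_I < 0: inferior good.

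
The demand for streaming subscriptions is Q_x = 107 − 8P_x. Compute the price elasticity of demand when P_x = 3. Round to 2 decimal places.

At P_x = 3, Q_x = 83.
dQ_x/dP_x = −8.
Point elasticity E = (dQ_x/dP_x)·(P_x/Q_x) = -8 × 3/83 ≈ -0.29.
|E| < 1, so demand is inelastic at this price.

-0.29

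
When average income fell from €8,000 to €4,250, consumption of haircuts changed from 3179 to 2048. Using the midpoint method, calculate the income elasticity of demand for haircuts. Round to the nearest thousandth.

0.707

%ΔQ = (2048 − 3179)/[(3179+2048)/2] = -1131/2613.5 ≈ -0.4328.
%ΔY = (4,250 − 8,000)/[(8,000+4,250)/2] = -3750/6125 ≈ -0.6122.
E_I = %ΔQ/%ΔY ≈ 0.707.
E_I ∈ (0,1): normal good (necessity).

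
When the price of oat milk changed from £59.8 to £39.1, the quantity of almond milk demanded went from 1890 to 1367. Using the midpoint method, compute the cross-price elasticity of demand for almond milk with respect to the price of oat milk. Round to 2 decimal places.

%ΔQ_x = (1367 − 1890)/[(1890+1367)/2] = -523/1628.5 ≈ -0.3212.
%ΔP_y = (39.1 − 59.8)/[(59.8+39.1)/2] ≈ -0.4186.
E_xy = -0.3212/-0.4186 ≈ 0.77.
E_xy > 0, so almond milk and oat milk are substitutes.

0.77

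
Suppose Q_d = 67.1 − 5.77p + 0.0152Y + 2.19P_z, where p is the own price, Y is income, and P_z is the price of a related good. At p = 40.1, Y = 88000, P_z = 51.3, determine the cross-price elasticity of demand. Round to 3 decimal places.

Evaluating quantity at (p, Y, P_z) gives Q_d = 67.1 − 5.77(40.1) + 0.0152(88000) + 2.19(51.3) = 67.1 − 231.377 + 1337.6 + 112.347 = 1285.67.
∂Q_d/∂P_z = +2.19, so E_xy = 2.19·(51.3/1285.67) ≈ 0.087.
E_xy > 0: the goods are substitutes.

0.087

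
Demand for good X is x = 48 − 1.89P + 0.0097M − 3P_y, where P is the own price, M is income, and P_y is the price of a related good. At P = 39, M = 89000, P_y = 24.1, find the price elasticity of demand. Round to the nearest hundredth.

First evaluate x: 48 − 1.89(39) + 0.0097(89000) − 3(24.1) = 48 − 73.71 + 863.3 − 72.3 = 765.29.
∂x/∂P = −1.89, so E_p = (−1.89)·(39/765.29) ≈ -0.10.
|E_p| < 1: demand is inelastic.

-0.10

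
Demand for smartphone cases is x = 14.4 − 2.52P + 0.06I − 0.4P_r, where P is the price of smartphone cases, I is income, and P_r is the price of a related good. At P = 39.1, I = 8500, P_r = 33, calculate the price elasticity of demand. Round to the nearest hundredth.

-0.24

At the given point, x = 14.4 − 2.52(39.1) + 0.06(8500) − 0.4(33) = 14.4 − 98.532 + 510 − 13.2 = 412.668.
∂x/∂P = −2.52, so E_p = (−2.52)·(39.1/412.668) ≈ -0.24.
|E_p| < 1: demand is inelastic.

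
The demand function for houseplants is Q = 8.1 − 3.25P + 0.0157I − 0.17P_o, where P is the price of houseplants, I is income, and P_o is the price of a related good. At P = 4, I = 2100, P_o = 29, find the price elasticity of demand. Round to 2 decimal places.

-0.56

At the given point, Q = 8.1 − 3.25(4) + 0.0157(2100) − 0.17(29) = 8.1 − 13 + 32.97 − 4.93 = 23.14.
∂Q/∂P = −3.25, so E_p = (−3.25)·(4/23.14) ≈ -0.56.
|E_p| < 1: demand is inelastic.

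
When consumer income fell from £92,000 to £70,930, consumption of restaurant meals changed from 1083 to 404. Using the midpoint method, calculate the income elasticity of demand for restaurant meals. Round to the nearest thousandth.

3.531

%ΔQ = (404 − 1083)/[(1083+404)/2] = -679/743.5 ≈ -0.9132.
%ΔM = (70,930 − 92,000)/[(92,000+70,930)/2] = -21070/81465 ≈ -0.2586.
E_I = %ΔQ/%ΔM ≈ 3.531.
E_I > 1: normal good (luxury).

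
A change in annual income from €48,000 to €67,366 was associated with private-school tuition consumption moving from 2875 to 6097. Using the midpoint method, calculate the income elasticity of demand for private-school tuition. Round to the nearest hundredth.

2.14

%ΔQ = (6097 − 2875)/[(2875+6097)/2] = 3222/4486 ≈ 0.7182.
%ΔI = (67,366 − 48,000)/[(48,000+67,366)/2] = 19366/57683 ≈ 0.3357.
E_I = %ΔQ/%ΔI ≈ 2.14.
E_I > 1: normal good (luxury).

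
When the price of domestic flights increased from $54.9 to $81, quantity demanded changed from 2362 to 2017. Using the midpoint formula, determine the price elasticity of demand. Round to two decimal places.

-0.41

%Δq = (2017 − 2362)/[(2362 + 2017)/2] = -345/2189.5 ≈ -0.1576.
%ΔP = (81 − 54.9)/[(54.9 + 81)/2] = 26.1/67.95 ≈ 0.3841.
Arc elasticity E = %Δq/%ΔP ≈ -0.1576/0.3841 ≈ -0.41.
|E| < 1: demand is inelastic over this range.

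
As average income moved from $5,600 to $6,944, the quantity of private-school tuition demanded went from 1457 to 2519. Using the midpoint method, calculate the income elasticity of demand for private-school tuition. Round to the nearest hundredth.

2.49

%ΔQ = (2519 − 1457)/[(1457+2519)/2] = 1062/1988 ≈ 0.5342.
%ΔY = (6,944 − 5,600)/[(5,600+6,944)/2] = 1344/6272 ≈ 0.2143.
E_I = %ΔQ/%ΔY ≈ 2.49.
E_I > 1: normal good (luxury).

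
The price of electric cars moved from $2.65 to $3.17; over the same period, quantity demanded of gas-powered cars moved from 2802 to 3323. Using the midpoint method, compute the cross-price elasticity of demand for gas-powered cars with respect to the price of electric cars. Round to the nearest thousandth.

%ΔQ_x = (3323 − 2802)/[(2802+3323)/2] = 521/3062.5 ≈ 0.1701.
%ΔP_y = (3.17 − 2.65)/[(2.65+3.17)/2] ≈ 0.1787.
E_xy = 0.1701/0.1787 ≈ 0.952.
E_xy > 0, so gas-powered cars and electric cars are substitutes.

0.952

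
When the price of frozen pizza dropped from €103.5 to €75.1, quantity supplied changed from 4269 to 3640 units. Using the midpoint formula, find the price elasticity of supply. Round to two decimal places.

%ΔQ = (3640 − 4269)/[(4269 + 3640)/2] = -629/3954.5 ≈ -0.1591.
%ΔP = (75.1 − 103.5)/[(103.5 + 75.1)/2] = -28.4/89.3 ≈ -0.3180.
Arc elasticity E = %ΔQ/%ΔP ≈ -0.1591/-0.3180 ≈ 0.50.
|E| < 1: supply is inelastic over this range.

0.50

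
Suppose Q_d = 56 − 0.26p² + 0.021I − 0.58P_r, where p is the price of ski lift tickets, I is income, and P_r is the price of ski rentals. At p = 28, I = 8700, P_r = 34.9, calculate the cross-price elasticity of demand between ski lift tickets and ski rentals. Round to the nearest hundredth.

-1.38

Evaluating quantity at (p, I, P_r) gives Q_d = 56 − 0.26(28)² + 0.021(8700) − 0.58(34.9) = 56 − 203.84 + 182.7 − 20.242 = 14.618.
∂Q_d/∂P_r = −0.58, so E_xy = -0.58·(34.9/14.618) ≈ -1.38.
E_xy < 0: the goods are complements.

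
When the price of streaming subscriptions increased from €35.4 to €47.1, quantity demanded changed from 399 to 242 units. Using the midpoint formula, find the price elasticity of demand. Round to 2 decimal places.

-1.73

%ΔQ = (242 − 399)/[(399 + 242)/2] = -157/320.5 ≈ -0.4899.
%Δp = (47.1 − 35.4)/[(35.4 + 47.1)/2] = 11.7/41.25 ≈ 0.2836.
Arc elasticity E = %ΔQ/%Δp ≈ -0.4899/0.2836 ≈ -1.73.
|E| > 1: demand is elastic over this range.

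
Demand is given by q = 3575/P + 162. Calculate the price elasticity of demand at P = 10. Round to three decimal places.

-0.688

At P = 10, q = 519.5.
dq/dP = −3575/P² = −35.75.
Point elasticity E = (dq/dP)·(P/q) = -35.75 × 10/519.5 ≈ -0.688.
|E| < 1, so demand is inelastic at this price.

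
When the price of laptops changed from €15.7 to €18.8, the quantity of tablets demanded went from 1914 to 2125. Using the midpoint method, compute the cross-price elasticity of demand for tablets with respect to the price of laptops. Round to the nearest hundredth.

0.58

%ΔQ_x = (2125 − 1914)/[(1914+2125)/2] = 211/2019.5 ≈ 0.1045.
%ΔP_y = (18.8 − 15.7)/[(15.7+18.8)/2] ≈ 0.1797.
E_xy = 0.1045/0.1797 ≈ 0.58.
E_xy > 0, so tablets and laptops are substitutes.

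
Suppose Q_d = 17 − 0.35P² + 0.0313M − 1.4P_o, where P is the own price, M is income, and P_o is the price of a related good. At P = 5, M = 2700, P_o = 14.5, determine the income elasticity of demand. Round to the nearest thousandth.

1.166

At the given point, Q_d = 17 − 0.35(5)² + 0.0313(2700) − 1.4(14.5) = 17 − 8.75 + 84.51 − 20.3 = 72.46.
∂Q_d/∂M = +0.0313, so E_I = 0.0313·(2700/72.46) ≈ 1.166.
E_I > 1: normal good (luxury).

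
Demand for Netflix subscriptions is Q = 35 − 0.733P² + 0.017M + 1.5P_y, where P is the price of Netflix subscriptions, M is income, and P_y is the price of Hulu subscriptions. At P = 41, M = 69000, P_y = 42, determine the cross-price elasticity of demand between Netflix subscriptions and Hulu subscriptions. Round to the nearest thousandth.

Evaluating quantity at (P, M, P_y) gives Q = 35 − 0.733(41)² + 0.017(69000) + 1.5(42) = 35 − 1232.173 + 1173 + 63 = 38.827.
∂Q/∂P_y = +1.5, so E_xy = 1.5·(42/38.827) ≈ 1.623.
E_xy > 0: the goods are substitutes.

1.623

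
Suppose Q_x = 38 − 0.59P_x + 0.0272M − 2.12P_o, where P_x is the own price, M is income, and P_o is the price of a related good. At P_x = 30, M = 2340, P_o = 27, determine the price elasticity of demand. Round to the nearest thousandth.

Substituting, Q_x = 38 − 0.59(30) + 0.0272(2340) − 2.12(27) = 38 − 17.7 + 63.648 − 57.24 = 26.708.
∂Q_x/∂P_x = −0.59, so E_p = (−0.59)·(30/26.708) ≈ -0.663.
|E_p| < 1: demand is inelastic.

-0.663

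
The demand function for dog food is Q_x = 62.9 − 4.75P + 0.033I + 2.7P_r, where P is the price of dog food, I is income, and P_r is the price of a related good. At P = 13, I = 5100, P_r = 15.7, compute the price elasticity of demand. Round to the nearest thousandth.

Substituting, Q_x = 62.9 − 4.75(13) + 0.033(5100) + 2.7(15.7) = 62.9 − 61.75 + 168.3 + 42.39 = 211.84.
∂Q_x/∂P = −4.75, so E_p = (−4.75)·(13/211.84) ≈ -0.291.
|E_p| < 1: demand is inelastic.

-0.291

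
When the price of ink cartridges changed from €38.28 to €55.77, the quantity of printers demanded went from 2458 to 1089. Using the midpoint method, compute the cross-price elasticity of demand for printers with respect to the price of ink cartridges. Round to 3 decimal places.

%ΔQ_x = (1089 − 2458)/[(2458+1089)/2] = -1369/1773.5 ≈ -0.7719.
%ΔP_y = (55.77 − 38.28)/[(38.28+55.77)/2] ≈ 0.3719.
E_xy = -0.7719/0.3719 ≈ -2.075.
E_xy < 0, so printers and ink cartridges are complements.

-2.075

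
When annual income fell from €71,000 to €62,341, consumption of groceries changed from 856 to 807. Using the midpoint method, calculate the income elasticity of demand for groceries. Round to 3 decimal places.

0.454

%ΔQ = (807 − 856)/[(856+807)/2] = -49/831.5 ≈ -0.0589.
%ΔI = (62,341 − 71,000)/[(71,000+62,341)/2] = -8659/66670.5 ≈ -0.1299.
E_I = %ΔQ/%ΔI ≈ 0.454.
E_I ∈ (0,1): normal good (necessity).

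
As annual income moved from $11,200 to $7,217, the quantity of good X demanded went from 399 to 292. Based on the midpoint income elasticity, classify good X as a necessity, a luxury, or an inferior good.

%ΔQ = (292 − 399)/[(399+292)/2] = -107/345.5 ≈ -0.3097.
%ΔI = (7,217 − 11,200)/[(11,200+7,217)/2] = -3983/9208.5 ≈ -0.4325.
E_I = %ΔQ/%ΔI ≈ 0.716.
E_I ∈ (0,1): normal good (necessity).

necessity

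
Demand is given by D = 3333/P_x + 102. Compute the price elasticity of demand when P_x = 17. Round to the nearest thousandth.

At P_x = 17, D = 298.0588.
dD/dP_x = −3333/P_x² = −11.5329.
Point elasticity E = (dD/dP_x)·(P_x/D) = -11.5329 × 17/298.0588 ≈ -0.658.
|E| < 1, so demand is inelastic at this price.

-0.658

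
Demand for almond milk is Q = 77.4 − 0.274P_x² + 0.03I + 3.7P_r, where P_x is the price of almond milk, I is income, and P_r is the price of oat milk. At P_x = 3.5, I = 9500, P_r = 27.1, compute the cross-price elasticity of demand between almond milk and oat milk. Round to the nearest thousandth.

0.218

Evaluating quantity at (P_x, I, P_r) gives Q = 77.4 − 0.274(3.5)² + 0.03(9500) + 3.7(27.1) = 77.4 − 3.3565 + 285 + 100.27 = 459.3135.
∂Q/∂P_r = +3.7, so E_xy = 3.7·(27.1/459.3135) ≈ 0.218.
E_xy > 0: the goods are substitutes.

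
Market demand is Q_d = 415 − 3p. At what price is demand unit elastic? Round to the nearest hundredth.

For linear demand Q_d = a − bp, E = −bp/(a − bp). |E| = 1 ⇒ bp = a − bp ⇒ p = a/(2b).
p = 415/(2·3) ≈ 69.17.

69.17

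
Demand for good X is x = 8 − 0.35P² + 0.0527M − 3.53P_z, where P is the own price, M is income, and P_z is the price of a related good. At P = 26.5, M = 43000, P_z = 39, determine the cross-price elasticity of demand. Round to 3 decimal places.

At the given point, x = 8 − 0.35(26.5)² + 0.0527(43000) − 3.53(39) = 8 − 245.7875 + 2266.1 − 137.67 = 1890.6425.
∂x/∂P_z = −3.53, so E_xy = -3.53·(39/1890.6425) ≈ -0.073.
E_xy < 0: the goods are complements.

-0.073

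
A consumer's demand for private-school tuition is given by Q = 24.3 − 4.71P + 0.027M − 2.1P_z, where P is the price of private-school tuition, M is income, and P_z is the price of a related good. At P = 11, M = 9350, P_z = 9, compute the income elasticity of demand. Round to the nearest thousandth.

1.225

Substituting, Q = 24.3 − 4.71(11) + 0.027(9350) − 2.1(9) = 24.3 − 51.81 + 252.45 − 18.9 = 206.04.
∂Q/∂M = +0.027, so E_I = 0.027·(9350/206.04) ≈ 1.225.
E_I > 1: normal good (luxury).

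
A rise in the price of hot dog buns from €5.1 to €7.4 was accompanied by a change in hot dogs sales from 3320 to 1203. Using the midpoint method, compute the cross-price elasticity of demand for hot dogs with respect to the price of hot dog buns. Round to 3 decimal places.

-2.544

%ΔQ_x = (1203 − 3320)/[(3320+1203)/2] = -2117/2261.5 ≈ -0.9361.
%ΔP_y = (7.4 − 5.1)/[(5.1+7.4)/2] ≈ 0.3680.
E_xy = -0.9361/0.3680 ≈ -2.544.
E_xy < 0, so hot dogs and hot dog buns are complements.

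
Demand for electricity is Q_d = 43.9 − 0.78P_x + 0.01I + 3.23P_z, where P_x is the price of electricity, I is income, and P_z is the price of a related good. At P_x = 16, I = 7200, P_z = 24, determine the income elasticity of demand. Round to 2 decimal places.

Evaluating quantity at (P_x, I, P_z) gives Q_d = 43.9 − 0.78(16) + 0.01(7200) + 3.23(24) = 43.9 − 12.48 + 72 + 77.52 = 180.94.
∂Q_d/∂I = +0.01, so E_I = 0.01·(7200/180.94) ≈ 0.40.
E_I ∈ (0,1): normal good (necessity).

0.40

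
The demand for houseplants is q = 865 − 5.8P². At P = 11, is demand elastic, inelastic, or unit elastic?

elastic

At P = 11, q = 163.2.
dq/dP = −2·5.8·P = −127.6.
Point elasticity E = (dq/dP)·(P/q) = -127.6 × 11/163.2 ≈ -8.600.
|E| ≈ 8.600 > 1, so demand is elastic.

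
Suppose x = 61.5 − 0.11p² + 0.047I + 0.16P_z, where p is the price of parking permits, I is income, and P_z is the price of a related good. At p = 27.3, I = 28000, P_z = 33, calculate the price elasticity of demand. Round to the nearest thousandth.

-0.126

Evaluating quantity at (p, I, P_z) gives x = 61.5 − 0.11(27.3)² + 0.047(28000) + 0.16(33) = 61.5 − 81.9819 + 1316 + 5.28 = 1300.7981.
∂x/∂p = −2·0.11·p = -6.006, so E_p = -6.006·(27.3/1300.7981) ≈ -0.126.
|E_p| < 1: demand is inelastic.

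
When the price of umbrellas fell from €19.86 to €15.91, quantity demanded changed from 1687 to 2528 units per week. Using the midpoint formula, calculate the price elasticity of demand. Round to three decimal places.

-1.807

%ΔQ = (2528 − 1687)/[(1687 + 2528)/2] = 841/2107.5 ≈ 0.3991.
%ΔP = (15.91 − 19.86)/[(19.86 + 15.91)/2] = -3.95/17.885 ≈ -0.2209.
Arc elasticity E = %ΔQ/%ΔP ≈ 0.3991/-0.2209 ≈ -1.807.
|E| > 1: demand is elastic over this range.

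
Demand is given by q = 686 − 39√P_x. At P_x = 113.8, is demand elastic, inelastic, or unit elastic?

At P_x = 113.8, q = 269.9594.
dq/dP_x = −39/(2√P_x) = −39/(2·10.6677).
Point elasticity E = (dq/dP_x)·(P_x/q) = -1.8279 × 113.8/269.9594 ≈ -0.771.
|E| ≈ 0.771 < 1, so demand is inelastic.

inelastic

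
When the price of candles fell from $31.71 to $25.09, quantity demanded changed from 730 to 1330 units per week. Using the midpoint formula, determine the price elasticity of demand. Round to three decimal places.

%ΔQ = (1330 − 730)/[(730 + 1330)/2] = 600/1030 ≈ 0.5825.
%Δp = (25.09 − 31.71)/[(31.71 + 25.09)/2] = -6.62/28.4 ≈ -0.2331.
Arc elasticity E = %ΔQ/%Δp ≈ 0.5825/-0.2331 ≈ -2.499.
|E| > 1: demand is elastic over this range.

-2.499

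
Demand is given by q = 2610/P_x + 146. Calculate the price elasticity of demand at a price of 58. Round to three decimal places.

At P_x = 58, q = 191.
dq/dP_x = −2610/P_x² = −0.7759.
Point elasticity E = (dq/dP_x)·(P_x/q) = -0.7759 × 58/191 ≈ -0.236.
|E| < 1, so demand is inelastic at this price.

-0.236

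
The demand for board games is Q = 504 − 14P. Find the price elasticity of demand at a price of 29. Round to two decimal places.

At P = 29, Q = 98.
dQ/dP = −14.
Point elasticity E = (dQ/dP)·(P/Q) = -14 × 29/98 ≈ -4.14.
|E| > 1, so demand is elastic at this price.

-4.14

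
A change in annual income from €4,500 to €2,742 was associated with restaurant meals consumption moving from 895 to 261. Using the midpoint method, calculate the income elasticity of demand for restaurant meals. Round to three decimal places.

%ΔQ = (261 − 895)/[(895+261)/2] = -634/578 ≈ -1.0969.
%ΔI = (2,742 − 4,500)/[(4,500+2,742)/2] = -1758/3621 ≈ -0.4855.
E_I = %ΔQ/%ΔI ≈ 2.259.
E_I > 1: normal good (luxury).

2.259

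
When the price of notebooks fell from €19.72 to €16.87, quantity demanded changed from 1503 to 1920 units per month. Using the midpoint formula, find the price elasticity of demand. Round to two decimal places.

%Δq = (1920 − 1503)/[(1503 + 1920)/2] = 417/1711.5 ≈ 0.2436.
%ΔP = (16.87 − 19.72)/[(19.72 + 16.87)/2] = -2.85/18.295 ≈ -0.1558.
Arc elasticity E = %Δq/%ΔP ≈ 0.2436/-0.1558 ≈ -1.56.
|E| > 1: demand is elastic over this range.

-1.56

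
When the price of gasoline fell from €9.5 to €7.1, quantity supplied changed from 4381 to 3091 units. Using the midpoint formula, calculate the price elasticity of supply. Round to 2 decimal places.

%ΔQ = (3091 − 4381)/[(4381 + 3091)/2] = -1290/3736 ≈ -0.3453.
%ΔP = (7.1 − 9.5)/[(9.5 + 7.1)/2] = -2.4/8.3 ≈ -0.2892.
Arc elasticity E = %ΔQ/%ΔP ≈ -0.3453/-0.2892 ≈ 1.19.
|E| > 1: supply is elastic over this range.

1.19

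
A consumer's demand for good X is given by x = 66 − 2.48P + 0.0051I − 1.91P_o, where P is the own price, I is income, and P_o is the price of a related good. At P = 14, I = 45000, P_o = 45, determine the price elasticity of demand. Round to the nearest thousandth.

First evaluate x: 66 − 2.48(14) + 0.0051(45000) − 1.91(45) = 66 − 34.72 + 229.5 − 85.95 = 174.83.
∂x/∂P = −2.48, so E_p = (−2.48)·(14/174.83) ≈ -0.199.
|E_p| < 1: demand is inelastic.

-0.199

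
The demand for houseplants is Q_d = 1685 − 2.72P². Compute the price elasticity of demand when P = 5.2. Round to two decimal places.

At P = 5.2, Q_d = 1611.4512.
dQ_d/dP = −2·2.72·P = −28.288.
Point elasticity E = (dQ_d/dP)·(P/Q_d) = -28.288 × 5.2/1611.4512 ≈ -0.09.
|E| < 1, so demand is inelastic at this price.

-0.09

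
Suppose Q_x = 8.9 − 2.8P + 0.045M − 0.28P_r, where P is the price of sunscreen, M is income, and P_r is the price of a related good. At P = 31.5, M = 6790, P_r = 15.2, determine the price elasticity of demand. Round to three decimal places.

Evaluating quantity at (P, M, P_r) gives Q_x = 8.9 − 2.8(31.5) + 0.045(6790) − 0.28(15.2) = 8.9 − 88.2 + 305.55 − 4.256 = 221.994.
∂Q_x/∂P = −2.8, so E_p = (−2.8)·(31.5/221.994) ≈ -0.397.
|E_p| < 1: demand is inelastic.

-0.397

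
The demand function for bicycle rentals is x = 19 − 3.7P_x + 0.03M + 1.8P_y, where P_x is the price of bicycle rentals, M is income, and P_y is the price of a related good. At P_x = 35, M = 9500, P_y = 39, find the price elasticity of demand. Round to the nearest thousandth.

-0.529

Substituting, x = 19 − 3.7(35) + 0.03(9500) + 1.8(39) = 19 − 129.5 + 285 + 70.2 = 244.7.
∂x/∂P_x = −3.7, so E_p = (−3.7)·(35/244.7) ≈ -0.529.
|E_p| < 1: demand is inelastic.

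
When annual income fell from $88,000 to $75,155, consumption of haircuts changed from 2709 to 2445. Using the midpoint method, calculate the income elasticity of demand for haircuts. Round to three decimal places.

0.651

%ΔQ = (2445 − 2709)/[(2709+2445)/2] = -264/2577 ≈ -0.1024.
%ΔI = (75,155 − 88,000)/[(88,000+75,155)/2] = -12845/81577.5 ≈ -0.1575.
E_I = %ΔQ/%ΔI ≈ 0.651.
E_I ∈ (0,1): normal good (necessity).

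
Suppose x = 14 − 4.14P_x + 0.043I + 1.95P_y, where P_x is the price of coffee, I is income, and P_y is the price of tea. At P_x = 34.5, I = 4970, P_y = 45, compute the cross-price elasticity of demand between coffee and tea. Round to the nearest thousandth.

0.508

x = 14 − 4.14(34.5) + 0.043(4970) + 1.95(45) = 14 − 142.83 + 213.71 + 87.75 = 172.63.
∂x/∂P_y = +1.95, so E_xy = 1.95·(45/172.63) ≈ 0.508.
E_xy > 0: the goods are substitutes.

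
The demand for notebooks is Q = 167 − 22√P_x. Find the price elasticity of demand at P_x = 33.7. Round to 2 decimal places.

-1.63

At P_x = 33.7, Q = 39.2863.
dQ/dP_x = −22/(2√P_x) = −22/(2·5.8052).
Point elasticity E = (dQ/dP_x)·(P_x/Q) = -1.8949 × 33.7/39.2863 ≈ -1.63.
|E| > 1, so demand is elastic at this price.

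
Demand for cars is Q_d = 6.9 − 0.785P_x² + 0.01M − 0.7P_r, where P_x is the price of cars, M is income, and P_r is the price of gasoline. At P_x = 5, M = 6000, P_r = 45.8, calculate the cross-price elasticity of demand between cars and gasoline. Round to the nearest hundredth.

-2.11

First evaluate Q_d: 6.9 − 0.785(5)² + 0.01(6000) − 0.7(45.8) = 6.9 − 19.625 + 60 − 32.06 = 15.215.
∂Q_d/∂P_r = −0.7, so E_xy = -0.7·(45.8/15.215) ≈ -2.11.
E_xy < 0: the goods are complements.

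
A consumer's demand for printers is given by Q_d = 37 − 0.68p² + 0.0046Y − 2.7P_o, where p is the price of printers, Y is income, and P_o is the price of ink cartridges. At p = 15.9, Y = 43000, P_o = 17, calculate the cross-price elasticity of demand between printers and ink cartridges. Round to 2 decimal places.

Substituting, Q_d = 37 − 0.68(15.9)² + 0.0046(43000) − 2.7(17) = 37 − 171.9108 + 197.8 − 45.9 = 16.9892.
∂Q_d/∂P_o = −2.7, so E_xy = -2.7·(17/16.9892) ≈ -2.70.
E_xy < 0: the goods are complements.

-2.70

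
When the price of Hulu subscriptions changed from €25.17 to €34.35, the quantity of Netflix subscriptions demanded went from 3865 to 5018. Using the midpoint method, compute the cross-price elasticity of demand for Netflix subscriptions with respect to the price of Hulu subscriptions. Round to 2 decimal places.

0.84

%ΔQ_x = (5018 − 3865)/[(3865+5018)/2] = 1153/4441.5 ≈ 0.2596.
%ΔP_y = (34.35 − 25.17)/[(25.17+34.35)/2] ≈ 0.3085.
E_xy = 0.2596/0.3085 ≈ 0.84.
E_xy > 0, so Netflix subscriptions and Hulu subscriptions are substitutes.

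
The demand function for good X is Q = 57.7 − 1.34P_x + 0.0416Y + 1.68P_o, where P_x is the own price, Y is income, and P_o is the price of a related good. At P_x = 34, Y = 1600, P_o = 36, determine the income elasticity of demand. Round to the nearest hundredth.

Substituting, Q = 57.7 − 1.34(34) + 0.0416(1600) + 1.68(36) = 57.7 − 45.56 + 66.56 + 60.48 = 139.18.
∂Q/∂Y = +0.0416, so E_I = 0.0416·(1600/139.18) ≈ 0.48.
E_I ∈ (0,1): normal good (necessity).

0.48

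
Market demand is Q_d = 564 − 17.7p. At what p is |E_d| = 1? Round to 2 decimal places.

15.93

For linear demand Q_d = a − bp, E = −bp/(a − bp). |E| = 1 ⇒ bp = a − bp ⇒ p = a/(2b).
p = 564/(2·17.7) ≈ 15.93.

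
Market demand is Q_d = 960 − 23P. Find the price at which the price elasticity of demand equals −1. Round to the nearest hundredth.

20.87

For linear demand Q_d = a − bP, E = −bP/(a − bP). |E| = 1 ⇒ bP = a − bP ⇒ P = a/(2b).
P = 960/(2·23) ≈ 20.87.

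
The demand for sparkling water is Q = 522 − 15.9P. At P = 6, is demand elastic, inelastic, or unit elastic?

inelastic

At P = 6, Q = 426.6.
dQ/dP = −15.9.
Point elasticity E = (dQ/dP)·(P/Q) = -15.9 × 6/426.6 ≈ -0.224.
|E| ≈ 0.224 < 1, so demand is inelastic.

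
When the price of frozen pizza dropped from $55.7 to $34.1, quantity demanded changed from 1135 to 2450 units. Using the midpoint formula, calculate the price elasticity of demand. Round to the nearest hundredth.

-1.52

%Δq = (2450 − 1135)/[(1135 + 2450)/2] = 1315/1792.5 ≈ 0.7336.
%ΔP = (34.1 − 55.7)/[(55.7 + 34.1)/2] = -21.6/44.9 ≈ -0.4811.
Arc elasticity E = %Δq/%ΔP ≈ 0.7336/-0.4811 ≈ -1.52.
|E| > 1: demand is elastic over this range.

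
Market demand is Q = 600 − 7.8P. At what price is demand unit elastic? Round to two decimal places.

For linear demand Q = a − bP, E = −bP/(a − bP). |E| = 1 ⇒ bP = a − bP ⇒ P = a/(2b).
P = 600/(2·7.8) ≈ 38.46.

38.46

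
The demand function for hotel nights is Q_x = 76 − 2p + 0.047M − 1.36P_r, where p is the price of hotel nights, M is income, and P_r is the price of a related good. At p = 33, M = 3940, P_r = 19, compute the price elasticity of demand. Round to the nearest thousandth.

At the given point, Q_x = 76 − 2(33) + 0.047(3940) − 1.36(19) = 76 − 66 + 185.18 − 25.84 = 169.34.
∂Q_x/∂p = −2, so E_p = (−2)·(33/169.34) ≈ -0.390.
|E_p| < 1: demand is inelastic.

-0.390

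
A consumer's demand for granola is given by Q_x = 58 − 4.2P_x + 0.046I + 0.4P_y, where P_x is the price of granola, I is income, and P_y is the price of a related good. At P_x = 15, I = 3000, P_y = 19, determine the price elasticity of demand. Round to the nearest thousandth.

-0.448

Substituting, Q_x = 58 − 4.2(15) + 0.046(3000) + 0.4(19) = 58 − 63 + 138 + 7.6 = 140.6.
∂Q_x/∂P_x = −4.2, so E_p = (−4.2)·(15/140.6) ≈ -0.448.
|E_p| < 1: demand is inelastic.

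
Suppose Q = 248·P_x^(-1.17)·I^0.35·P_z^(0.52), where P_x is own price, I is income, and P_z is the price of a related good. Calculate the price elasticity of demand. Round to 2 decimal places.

-1.17

For a Cobb–Douglas (constant-elasticity) form Q = A·P_x^α·…, the elasticity with respect to P_x equals the exponent α at every point.
Here the exponent on P_x is -1.17, so the price elasticity of demand is -1.17.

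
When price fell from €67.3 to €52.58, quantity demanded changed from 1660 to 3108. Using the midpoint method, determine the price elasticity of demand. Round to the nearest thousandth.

%Δq = (3108 − 1660)/[(1660 + 3108)/2] = 1448/2384 ≈ 0.6074.
%Δp = (52.58 − 67.3)/[(67.3 + 52.58)/2] = -14.72/59.94 ≈ -0.2456.
Arc elasticity E = %Δq/%Δp ≈ 0.6074/-0.2456 ≈ -2.473.
|E| > 1: demand is elastic over this range.

-2.473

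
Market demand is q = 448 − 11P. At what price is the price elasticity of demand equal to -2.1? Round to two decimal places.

27.59

Set −bP/(a − bP) = −2.1 ⇒ bP = 2.1(a − bP) ⇒ bP(1+2.1) = 2.1·a.
P = 2.1·448/(11·3.1) ≈ 27.59.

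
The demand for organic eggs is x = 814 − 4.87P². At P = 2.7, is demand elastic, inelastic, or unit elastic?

inelastic

At P = 2.7, x = 778.4977.
dx/dP = −2·4.87·P = −26.298.
Point elasticity E = (dx/dP)·(P/x) = -26.298 × 2.7/778.4977 ≈ -0.091.
|E| ≈ 0.091 < 1, so demand is inelastic.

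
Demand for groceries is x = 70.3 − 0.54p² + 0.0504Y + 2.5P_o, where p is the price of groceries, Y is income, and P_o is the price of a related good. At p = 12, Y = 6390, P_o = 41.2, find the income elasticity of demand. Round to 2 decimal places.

0.77

Substituting, x = 70.3 − 0.54(12)² + 0.0504(6390) + 2.5(41.2) = 70.3 − 77.76 + 322.056 + 103 = 417.596.
∂x/∂Y = +0.0504, so E_I = 0.0504·(6390/417.596) ≈ 0.77.
E_I ∈ (0,1): normal good (necessity).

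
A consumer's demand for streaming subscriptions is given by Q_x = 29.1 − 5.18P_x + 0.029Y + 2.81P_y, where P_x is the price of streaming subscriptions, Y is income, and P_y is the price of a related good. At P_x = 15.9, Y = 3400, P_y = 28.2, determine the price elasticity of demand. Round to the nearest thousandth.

Q_x = 29.1 − 5.18(15.9) + 0.029(3400) + 2.81(28.2) = 29.1 − 82.362 + 98.6 + 79.242 = 124.58.
∂Q_x/∂P_x = −5.18, so E_p = (−5.18)·(15.9/124.58) ≈ -0.661.
|E_p| < 1: demand is inelastic.

-0.661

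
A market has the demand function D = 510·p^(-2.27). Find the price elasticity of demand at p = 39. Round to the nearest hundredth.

-2.27

For a Cobb–Douglas (constant-elasticity) form D = A·p^α·…, the elasticity with respect to p equals the exponent α at every point.
Here the exponent on p is -2.27, so the price elasticity of demand is -2.27.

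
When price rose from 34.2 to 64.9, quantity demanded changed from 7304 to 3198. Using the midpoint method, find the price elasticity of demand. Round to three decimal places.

%ΔQ = (3198 − 7304)/[(7304 + 3198)/2] = -4106/5251 ≈ -0.7819.
%ΔP = (64.9 − 34.2)/[(34.2 + 64.9)/2] = 30.7/49.55 ≈ 0.6196.
Arc elasticity E = %ΔQ/%ΔP ≈ -0.7819/0.6196 ≈ -1.262.
|E| > 1: demand is elastic over this range.

-1.262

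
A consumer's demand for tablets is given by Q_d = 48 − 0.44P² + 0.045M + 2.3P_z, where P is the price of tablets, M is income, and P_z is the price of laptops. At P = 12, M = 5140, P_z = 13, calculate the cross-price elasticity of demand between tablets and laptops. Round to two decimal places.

First evaluate Q_d: 48 − 0.44(12)² + 0.045(5140) + 2.3(13) = 48 − 63.36 + 231.3 + 29.9 = 245.84.
∂Q_d/∂P_z = +2.3, so E_xy = 2.3·(13/245.84) ≈ 0.12.
E_xy > 0: the goods are substitutes.

0.12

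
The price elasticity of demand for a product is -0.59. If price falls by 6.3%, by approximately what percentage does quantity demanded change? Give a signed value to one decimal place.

%ΔQ ≈ E × %ΔP = (-0.59) × (-6.3%) ≈ 3.7%.

3.7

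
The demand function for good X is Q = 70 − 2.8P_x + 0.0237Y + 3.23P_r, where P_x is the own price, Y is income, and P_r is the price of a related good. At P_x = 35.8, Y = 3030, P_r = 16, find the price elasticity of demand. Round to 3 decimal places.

First evaluate Q: 70 − 2.8(35.8) + 0.0237(3030) + 3.23(16) = 70 − 100.24 + 71.811 + 51.68 = 93.251.
∂Q/∂P_x = −2.8, so E_p = (−2.8)·(35.8/93.251) ≈ -1.075.
|E_p| > 1: demand is elastic.

-1.075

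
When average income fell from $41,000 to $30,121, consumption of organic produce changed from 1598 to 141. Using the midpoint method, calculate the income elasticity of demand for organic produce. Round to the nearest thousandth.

%ΔQ = (141 − 1598)/[(1598+141)/2] = -1457/869.5 ≈ -1.6757.
%ΔM = (30,121 − 41,000)/[(41,000+30,121)/2] = -10879/35560.5 ≈ -0.3059.
E_I = %ΔQ/%ΔM ≈ 5.477.
E_I > 1: normal good (luxury).

5.477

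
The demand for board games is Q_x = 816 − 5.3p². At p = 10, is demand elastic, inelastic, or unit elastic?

At p = 10, Q_x = 286.
dQ_x/dp = −2·5.3·p = −106.
Point elasticity E = (dQ_x/dp)·(p/Q_x) = -106 × 10/286 ≈ -3.706.
|E| ≈ 3.706 > 1, so demand is elastic.

elastic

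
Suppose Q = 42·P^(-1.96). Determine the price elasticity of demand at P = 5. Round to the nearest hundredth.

For a Cobb–Douglas (constant-elasticity) form Q = A·P^α·…, the elasticity with respect to P equals the exponent α at every point.
Here the exponent on P is -1.96, so the price elasticity of demand is -1.96.

-1.96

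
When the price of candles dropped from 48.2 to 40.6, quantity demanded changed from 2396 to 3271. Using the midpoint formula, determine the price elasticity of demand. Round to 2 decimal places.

%ΔQ = (3271 − 2396)/[(2396 + 3271)/2] = 875/2833.5 ≈ 0.3088.
%ΔP = (40.6 − 48.2)/[(48.2 + 40.6)/2] = -7.6/44.4 ≈ -0.1712.
Arc elasticity E = %ΔQ/%ΔP ≈ 0.3088/-0.1712 ≈ -1.80.
|E| > 1: demand is elastic over this range.

-1.80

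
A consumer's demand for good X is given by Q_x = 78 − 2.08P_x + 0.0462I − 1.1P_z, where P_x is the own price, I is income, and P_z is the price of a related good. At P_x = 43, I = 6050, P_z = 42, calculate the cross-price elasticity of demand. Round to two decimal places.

-0.21

Q_x = 78 − 2.08(43) + 0.0462(6050) − 1.1(42) = 78 − 89.44 + 279.51 − 46.2 = 221.87.
∂Q_x/∂P_z = −1.1, so E_xy = -1.1·(42/221.87) ≈ -0.21.
E_xy < 0: the goods are complements.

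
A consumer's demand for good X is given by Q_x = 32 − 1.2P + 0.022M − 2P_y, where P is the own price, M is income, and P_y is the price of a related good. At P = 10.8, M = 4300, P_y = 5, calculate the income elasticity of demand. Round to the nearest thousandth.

First evaluate Q_x: 32 − 1.2(10.8) + 0.022(4300) − 2(5) = 32 − 12.96 + 94.6 − 10 = 103.64.
∂Q_x/∂M = +0.022, so E_I = 0.022·(4300/103.64) ≈ 0.913.
E_I ∈ (0,1): normal good (necessity).

0.913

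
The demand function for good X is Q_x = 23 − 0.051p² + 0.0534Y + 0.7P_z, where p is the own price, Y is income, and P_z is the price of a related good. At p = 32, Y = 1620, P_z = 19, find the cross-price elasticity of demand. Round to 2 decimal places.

Q_x = 23 − 0.051(32)² + 0.0534(1620) + 0.7(19) = 23 − 52.224 + 86.508 + 13.3 = 70.584.
∂Q_x/∂P_z = +0.7, so E_xy = 0.7·(19/70.584) ≈ 0.19.
E_xy > 0: the goods are substitutes.

0.19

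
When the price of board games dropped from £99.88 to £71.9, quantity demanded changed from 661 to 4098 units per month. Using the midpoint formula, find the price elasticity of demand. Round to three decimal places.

-4.434

%Δq = (4098 − 661)/[(661 + 4098)/2] = 3437/2379.5 ≈ 1.4444.
%Δp = (71.9 − 99.88)/[(99.88 + 71.9)/2] = -27.98/85.89 ≈ -0.3258.
Arc elasticity E = %Δq/%Δp ≈ 1.4444/-0.3258 ≈ -4.434.
|E| > 1: demand is elastic over this range.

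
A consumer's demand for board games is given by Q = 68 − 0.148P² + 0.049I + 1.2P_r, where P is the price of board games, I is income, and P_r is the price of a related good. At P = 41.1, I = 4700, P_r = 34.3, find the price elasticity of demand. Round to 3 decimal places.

First evaluate Q: 68 − 0.148(41.1)² + 0.049(4700) + 1.2(34.3) = 68 − 250.0031 + 230.3 + 41.16 = 89.4569.
∂Q/∂P = −2·0.148·P = -12.1656, so E_p = -12.1656·(41.1/89.4569) ≈ -5.589.
|E_p| > 1: demand is elastic.

-5.589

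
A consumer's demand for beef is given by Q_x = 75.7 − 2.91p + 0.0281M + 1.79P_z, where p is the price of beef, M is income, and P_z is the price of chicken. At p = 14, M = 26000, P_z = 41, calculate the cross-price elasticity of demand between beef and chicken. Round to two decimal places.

Substituting, Q_x = 75.7 − 2.91(14) + 0.0281(26000) + 1.79(41) = 75.7 − 40.74 + 730.6 + 73.39 = 838.95.
∂Q_x/∂P_z = +1.79, so E_xy = 1.79·(41/838.95) ≈ 0.09.
E_xy > 0: the goods are substitutes.

0.09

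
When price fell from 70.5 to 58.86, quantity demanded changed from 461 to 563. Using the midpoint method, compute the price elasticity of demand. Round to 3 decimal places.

%Δq = (563 − 461)/[(461 + 563)/2] = 102/512 ≈ 0.1992.
%Δp = (58.86 − 70.5)/[(70.5 + 58.86)/2] = -11.64/64.68 ≈ -0.1800.
Arc elasticity E = %Δq/%Δp ≈ 0.1992/-0.1800 ≈ -1.107.
|E| > 1: demand is elastic over this range.

-1.107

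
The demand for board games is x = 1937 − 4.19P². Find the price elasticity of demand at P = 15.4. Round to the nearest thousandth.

At P = 15.4, x = 943.2996.
dx/dP = −2·4.19·P = −129.052.
Point elasticity E = (dx/dP)·(P/x) = -129.052 × 15.4/943.2996 ≈ -2.107.
|E| > 1, so demand is elastic at this price.

-2.107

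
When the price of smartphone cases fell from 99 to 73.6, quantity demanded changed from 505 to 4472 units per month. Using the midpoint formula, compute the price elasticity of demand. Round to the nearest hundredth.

-5.42

%Δq = (4472 − 505)/[(505 + 4472)/2] = 3967/2488.5 ≈ 1.5941.
%Δp = (73.6 − 99)/[(99 + 73.6)/2] = -25.4/86.3 ≈ -0.2943.
Arc elasticity E = %Δq/%Δp ≈ 1.5941/-0.2943 ≈ -5.42.
|E| > 1: demand is elastic over this range.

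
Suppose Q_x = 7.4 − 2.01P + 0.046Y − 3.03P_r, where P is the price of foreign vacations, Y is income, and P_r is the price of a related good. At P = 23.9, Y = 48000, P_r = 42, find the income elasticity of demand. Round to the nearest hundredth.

Q_x = 7.4 − 2.01(23.9) + 0.046(48000) − 3.03(42) = 7.4 − 48.039 + 2208 − 127.26 = 2040.101.
∂Q_x/∂Y = +0.046, so E_I = 0.046·(48000/2040.101) ≈ 1.08.
E_I > 1: normal good (luxury).

1.08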